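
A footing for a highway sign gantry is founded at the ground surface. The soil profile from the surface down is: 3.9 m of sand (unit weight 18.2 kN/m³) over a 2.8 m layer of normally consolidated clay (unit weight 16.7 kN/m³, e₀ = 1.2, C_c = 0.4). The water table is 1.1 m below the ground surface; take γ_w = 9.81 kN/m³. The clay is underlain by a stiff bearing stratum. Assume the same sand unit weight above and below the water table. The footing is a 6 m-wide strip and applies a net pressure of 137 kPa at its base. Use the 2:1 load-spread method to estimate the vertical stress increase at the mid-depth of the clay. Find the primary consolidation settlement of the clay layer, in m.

S_c ≈ 0.191 m

Mid-depth of clay below the ground surface: z = 3.9 + 2.8/2 = 5.3 m.
Total vertical stress at mid-clay: σ_v = 18.2×3.9 + 16.7×1.4 = 94.36 kPa.
Pore pressure: u = 9.81×(5.3 − 1.1) = 41.202 kPa.
Initial effective stress: σ'_0 = σ_v − u = 94.36 − 41.202 = 53.158 kPa.
Stress increase at mid-clay by the 2:1 spreading method:
Δσ = qB/(B+z) = 137×6/(6+5.3) = 72.743 kPa
Final effective stress: σ'_f = σ'_0 + Δσ = 53.158 + 72.743 = 125.9 kPa.
Normally consolidated clay, so the full stress increment lies on the virgin compression line:
S_c = C_c·H/(1+e₀)·log₁₀(σ'_f/σ'_0) = 0.4×2.8/(1+1.2)×log₁₀(125.9/53.158)
    = 0.50909 × 0.37446 = 0.1906 m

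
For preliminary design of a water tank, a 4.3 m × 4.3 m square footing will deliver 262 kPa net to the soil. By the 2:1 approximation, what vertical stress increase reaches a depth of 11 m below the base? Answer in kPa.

Δσ_z ≈ 20.7 kPa

By the 2:1 method the load spreads at 1 horizontal : 2 vertical, so at depth z the loaded area has grown by z in each plan dimension:
Δσ = qBL/((B+z)(L+z)) = 262×4.3×4.3/((4.3+11)(4.3+11)) = 20.695 kPa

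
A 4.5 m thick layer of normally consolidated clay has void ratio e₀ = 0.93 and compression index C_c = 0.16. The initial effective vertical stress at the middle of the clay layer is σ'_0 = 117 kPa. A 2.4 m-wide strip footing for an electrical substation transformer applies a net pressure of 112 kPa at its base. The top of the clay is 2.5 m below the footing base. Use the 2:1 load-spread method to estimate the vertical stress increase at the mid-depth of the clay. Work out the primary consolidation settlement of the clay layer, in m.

Mid-depth of clay below the footing base: z = 2.5 + 4.5/2 = 4.75 m.
Stress increase at mid-clay by the 2:1 spreading method:
Δσ = qB/(B+z) = 112×2.4/(2.4+4.75) = 37.594 kPa
Final effective stress: σ'_f = σ'_0 + Δσ = 117 + 37.594 = 154.59 kPa.
Normally consolidated clay, so the full stress increment lies on the virgin compression line:
S_c = C_c·H/(1+e₀)·log₁₀(σ'_f/σ'_0) = 0.16×4.5/(1+0.93)×log₁₀(154.59/117)
    = 0.37306 × 0.121 = 0.04514 m

S_c ≈ 0.0451 m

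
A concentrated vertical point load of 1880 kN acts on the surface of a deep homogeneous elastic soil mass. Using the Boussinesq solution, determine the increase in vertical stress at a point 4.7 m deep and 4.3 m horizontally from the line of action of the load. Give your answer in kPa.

Boussinesq vertical stress below a point load on an elastic half-space:
Δσ_z = 3P/(2πz²) · [1 + (r/z)²]^(−5/2)
r/z = 4.3/4.7 = 0.91489; [1+(r/z)²]^(−5/2) = 0.21863.
Δσ_z = 3×1880/(2π×4.7²) × 0.21863 = 40.635 × 0.21863 = 8.884 kPa

Δσ_z ≈ 8.88 kPa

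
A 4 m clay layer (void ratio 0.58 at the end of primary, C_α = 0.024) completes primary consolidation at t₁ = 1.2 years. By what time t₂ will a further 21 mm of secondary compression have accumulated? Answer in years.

S_s = C_α·H/(1+e_p)·log₁₀(t₂/t₁) ⇒ log₁₀(t₂/t₁) = S_s·(1+e_p)/(C_α·H).
log₁₀(t₂/t₁) = 0.021 × (1+0.58) / (0.024×4) = 0.3456
t₂ = t₁ × 10^0.3456 = 1.2 × 2.216 = 2.66 years

t₂ ≈ 2.66 years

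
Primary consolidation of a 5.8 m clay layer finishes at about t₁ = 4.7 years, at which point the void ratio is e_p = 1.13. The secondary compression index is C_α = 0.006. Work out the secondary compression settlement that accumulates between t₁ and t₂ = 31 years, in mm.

S_s ≈ 13.4 mm

Secondary compression: S_s = C_α·H/(1+e_p)·log₁₀(t₂/t₁)
S_s = 0.006×5.8/(1+1.13)×log₁₀(31/4.7)
    = 0.01634 × 0.8193 = 0.01339 m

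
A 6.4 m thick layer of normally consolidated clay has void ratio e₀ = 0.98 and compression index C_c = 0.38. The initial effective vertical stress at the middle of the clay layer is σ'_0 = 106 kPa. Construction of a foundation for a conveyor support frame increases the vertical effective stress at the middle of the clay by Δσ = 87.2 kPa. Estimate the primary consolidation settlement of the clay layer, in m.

S_c ≈ 0.32 m

Final effective stress: σ'_f = σ'_0 + Δσ = 106 + 87.2 = 193.2 kPa.
Normally consolidated clay, so the full stress increment lies on the virgin compression line:
S_c = C_c·H/(1+e₀)·log₁₀(σ'_f/σ'_0) = 0.38×6.4/(1+0.98)×log₁₀(193.2/106)
    = 1.2283 × 0.2607 = 0.3202 m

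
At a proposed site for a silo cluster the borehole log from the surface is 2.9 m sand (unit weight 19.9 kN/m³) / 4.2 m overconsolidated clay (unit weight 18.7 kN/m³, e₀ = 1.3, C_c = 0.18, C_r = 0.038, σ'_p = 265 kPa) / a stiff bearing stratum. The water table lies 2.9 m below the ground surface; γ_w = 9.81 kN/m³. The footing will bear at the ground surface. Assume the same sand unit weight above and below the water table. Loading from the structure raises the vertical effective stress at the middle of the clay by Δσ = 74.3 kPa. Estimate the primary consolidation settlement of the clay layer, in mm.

Mid-depth of clay below the ground surface: z = 2.9 + 4.2/2 = 5 m.
Total vertical stress at mid-clay: σ_v = 19.9×2.9 + 18.7×2.1 = 96.98 kPa.
Pore pressure: u = 9.81×(5 − 2.9) = 20.601 kPa.
Initial effective stress: σ'_0 = σ_v − u = 96.98 − 20.601 = 76.379 kPa.
Final effective stress: σ'_f = 76.379 + 74.3 = 150.68 kPa.
σ'_f = 150.68 ≤ σ'_p = 265 kPa, so the clay remains overconsolidated and only the recompression index applies:
S_c = C_r·H/(1+e₀)·log₁₀(σ'_f/σ'_0) = 0.038×4.2/2.3×log₁₀(150.68/76.379)
    = 0.069392 × 0.29508 = 0.02048 m

S_c ≈ 20.5 mm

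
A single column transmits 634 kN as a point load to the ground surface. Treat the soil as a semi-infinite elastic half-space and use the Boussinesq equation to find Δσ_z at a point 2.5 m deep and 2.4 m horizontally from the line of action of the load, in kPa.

Δσ_z ≈ 9.46 kPa

Boussinesq vertical stress below a point load on an elastic half-space:
Δσ_z = 3P/(2πz²) · [1 + (r/z)²]^(−5/2)
r/z = 2.4/2.5 = 0.96; [1+(r/z)²]^(−5/2) = 0.19536.
Δσ_z = 3×634/(2π×2.5²) × 0.19536 = 48.434 × 0.19536 = 9.462 kPa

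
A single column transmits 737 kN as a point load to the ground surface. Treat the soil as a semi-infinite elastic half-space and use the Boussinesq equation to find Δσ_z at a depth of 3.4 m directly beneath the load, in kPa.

Boussinesq vertical stress below a point load on an elastic half-space:
Δσ_z = 3P/(2πz²) · [1 + (r/z)²]^(−5/2)
r/z = 0/3.4 = 0; [1+(r/z)²]^(−5/2) = 1.
Δσ_z = 3×737/(2π×3.4²) × 1 = 30.44 × 1 = 30.44 kPa

Δσ_z ≈ 30.4 kPa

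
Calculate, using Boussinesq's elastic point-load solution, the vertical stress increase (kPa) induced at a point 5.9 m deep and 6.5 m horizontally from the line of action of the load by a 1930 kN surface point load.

Boussinesq vertical stress below a point load on an elastic half-space:
Δσ_z = 3P/(2πz²) · [1 + (r/z)²]^(−5/2)
r/z = 6.5/5.9 = 1.1017; [1+(r/z)²]^(−5/2) = 0.13715.
Δσ_z = 3×1930/(2π×5.9²) × 0.13715 = 26.472 × 0.13715 = 3.631 kPa

Δσ_z ≈ 3.63 kPa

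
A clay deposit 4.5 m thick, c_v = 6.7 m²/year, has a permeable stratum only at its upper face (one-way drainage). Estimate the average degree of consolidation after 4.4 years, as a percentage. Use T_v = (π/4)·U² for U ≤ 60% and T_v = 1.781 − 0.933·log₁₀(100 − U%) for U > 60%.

Drainage path length: H_d = H = 4.5 m (single drainage).
T_v = c_v·t/H_d² = 6.7×4.4/4.5² = 1.4558.
T_v = 1.4558 corresponds to the U > 60% branch:
U = 1 − 10^((1.781 − T_v)/0.933)/100 = 0.9777

U ≈ 97.8 %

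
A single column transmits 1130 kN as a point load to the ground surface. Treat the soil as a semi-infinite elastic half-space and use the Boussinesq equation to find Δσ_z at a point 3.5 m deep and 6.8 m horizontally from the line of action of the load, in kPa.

Boussinesq vertical stress below a point load on an elastic half-space:
Δσ_z = 3P/(2πz²) · [1 + (r/z)²]^(−5/2)
r/z = 6.8/3.5 = 1.9429; [1+(r/z)²]^(−5/2) = 0.020074.
Δσ_z = 3×1130/(2π×3.5²) × 0.020074 = 44.044 × 0.020074 = 0.8841 kPa

Δσ_z ≈ 0.884 kPa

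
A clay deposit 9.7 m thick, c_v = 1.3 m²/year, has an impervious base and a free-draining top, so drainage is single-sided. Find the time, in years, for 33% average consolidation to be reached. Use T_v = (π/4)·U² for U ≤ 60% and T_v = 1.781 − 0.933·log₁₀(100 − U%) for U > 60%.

Drainage path length: H_d = H = 9.7 m (single drainage).
U ≤ 60%: T_v = (π/4)·U² = (π/4)×0.33² = 0.08553.
t = T_v·H_d²/c_v = 0.08553×9.7²/1.3 = 6.19 years.

t ≈ 6.19 years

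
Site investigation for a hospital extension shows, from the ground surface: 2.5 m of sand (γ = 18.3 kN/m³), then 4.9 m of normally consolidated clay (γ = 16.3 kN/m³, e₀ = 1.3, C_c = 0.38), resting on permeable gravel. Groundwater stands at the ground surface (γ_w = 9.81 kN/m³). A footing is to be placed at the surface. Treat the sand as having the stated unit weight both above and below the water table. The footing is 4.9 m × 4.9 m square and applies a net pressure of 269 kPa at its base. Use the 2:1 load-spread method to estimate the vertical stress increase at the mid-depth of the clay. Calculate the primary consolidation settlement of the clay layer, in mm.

Mid-depth of clay below the ground surface: z = 2.5 + 4.9/2 = 4.95 m.
Total vertical stress at mid-clay: σ_v = 18.3×2.5 + 16.3×2.45 = 85.685 kPa.
Pore pressure: u = 9.81×(4.95 − 0) = 48.56 kPa.
Initial effective stress: σ'_0 = σ_v − u = 85.685 − 48.56 = 37.125 kPa.
Stress increase at mid-clay by the 2:1 spreading method:
Δσ = qBL/((B+z)(L+z)) = 269×4.9×4.9/((4.9+4.95)(4.9+4.95)) = 66.569 kPa
Final effective stress: σ'_f = σ'_0 + Δσ = 37.125 + 66.569 = 103.69 kPa.
Normally consolidated clay, so the full stress increment lies on the virgin compression line:
S_c = C_c·H/(1+e₀)·log₁₀(σ'_f/σ'_0) = 0.38×4.9/(1+1.3)×log₁₀(103.69/37.125)
    = 0.80957 × 0.44607 = 0.3611 m

S_c ≈ 361 mm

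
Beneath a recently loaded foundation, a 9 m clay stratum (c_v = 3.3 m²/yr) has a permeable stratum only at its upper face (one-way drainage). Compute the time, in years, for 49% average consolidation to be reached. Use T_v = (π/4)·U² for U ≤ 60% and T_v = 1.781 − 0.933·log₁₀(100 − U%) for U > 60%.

Drainage path length: H_d = H = 9 m (single drainage).
U ≤ 60%: T_v = (π/4)·U² = (π/4)×0.49² = 0.18857.
t = T_v·H_d²/c_v = 0.18857×9²/3.3 = 4.629 years.

t ≈ 4.63 years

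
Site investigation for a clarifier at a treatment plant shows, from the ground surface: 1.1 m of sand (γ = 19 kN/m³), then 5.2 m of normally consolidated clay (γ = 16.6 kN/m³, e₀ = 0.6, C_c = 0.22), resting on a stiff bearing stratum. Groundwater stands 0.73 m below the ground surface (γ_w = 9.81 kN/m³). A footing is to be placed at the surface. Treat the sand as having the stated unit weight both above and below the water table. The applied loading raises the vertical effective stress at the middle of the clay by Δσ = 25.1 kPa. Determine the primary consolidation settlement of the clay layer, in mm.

Mid-depth of clay below the ground surface: z = 1.1 + 5.2/2 = 3.7 m.
Total vertical stress at mid-clay: σ_v = 19×1.1 + 16.6×2.6 = 64.06 kPa.
Pore pressure: u = 9.81×(3.7 − 0.73) = 29.136 kPa.
Initial effective stress: σ'_0 = σ_v − u = 64.06 − 29.136 = 34.924 kPa.
Final effective stress: σ'_f = σ'_0 + Δσ = 34.924 + 25.1 = 60.024 kPa.
Normally consolidated clay, so the full stress increment lies on the virgin compression line:
S_c = C_c·H/(1+e₀)·log₁₀(σ'_f/σ'_0) = 0.22×5.2/(1+0.6)×log₁₀(60.024/34.924)
    = 0.715 × 0.2352 = 0.1682 m

S_c ≈ 168 mm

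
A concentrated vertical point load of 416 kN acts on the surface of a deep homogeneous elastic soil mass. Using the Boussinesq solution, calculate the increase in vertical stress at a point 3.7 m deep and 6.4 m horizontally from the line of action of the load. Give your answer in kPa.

Boussinesq vertical stress below a point load on an elastic half-space:
Δσ_z = 3P/(2πz²) · [1 + (r/z)²]^(−5/2)
r/z = 6.4/3.7 = 1.7297; [1+(r/z)²]^(−5/2) = 0.031407.
Δσ_z = 3×416/(2π×3.7²) × 0.031407 = 14.509 × 0.031407 = 0.4557 kPa

Δσ_z ≈ 0.456 kPa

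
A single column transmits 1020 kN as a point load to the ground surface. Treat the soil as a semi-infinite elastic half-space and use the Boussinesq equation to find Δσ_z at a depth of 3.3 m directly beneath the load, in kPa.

Δσ_z ≈ 44.7 kPa

Boussinesq vertical stress below a point load on an elastic half-space:
Δσ_z = 3P/(2πz²) · [1 + (r/z)²]^(−5/2)
r/z = 0/3.3 = 0; [1+(r/z)²]^(−5/2) = 1.
Δσ_z = 3×1020/(2π×3.3²) × 1 = 44.721 × 1 = 44.72 kPa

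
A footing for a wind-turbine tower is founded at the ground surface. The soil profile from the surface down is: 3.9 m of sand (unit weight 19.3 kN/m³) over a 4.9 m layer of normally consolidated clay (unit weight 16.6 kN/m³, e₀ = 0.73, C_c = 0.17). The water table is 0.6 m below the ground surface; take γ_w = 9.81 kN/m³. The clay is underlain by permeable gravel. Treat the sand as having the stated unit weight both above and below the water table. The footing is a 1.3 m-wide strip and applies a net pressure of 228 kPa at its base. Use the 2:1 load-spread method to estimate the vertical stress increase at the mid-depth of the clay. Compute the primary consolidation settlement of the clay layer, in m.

Mid-depth of clay below the ground surface: z = 3.9 + 4.9/2 = 6.35 m.
Total vertical stress at mid-clay: σ_v = 19.3×3.9 + 16.6×2.45 = 115.94 kPa.
Pore pressure: u = 9.81×(6.35 − 0.6) = 56.408 kPa.
Initial effective stress: σ'_0 = σ_v − u = 115.94 − 56.408 = 59.532 kPa.
Stress increase at mid-clay by the 2:1 spreading method:
Δσ = qB/(B+z) = 228×1.3/(1.3+6.35) = 38.745 kPa
Final effective stress: σ'_f = σ'_0 + Δσ = 59.532 + 38.745 = 98.277 kPa.
Normally consolidated clay, so the full stress increment lies on the virgin compression line:
S_c = C_c·H/(1+e₀)·log₁₀(σ'_f/σ'_0) = 0.17×4.9/(1+0.73)×log₁₀(98.277/59.532)
    = 0.4815 × 0.2177 = 0.1048 m

S_c ≈ 0.105 m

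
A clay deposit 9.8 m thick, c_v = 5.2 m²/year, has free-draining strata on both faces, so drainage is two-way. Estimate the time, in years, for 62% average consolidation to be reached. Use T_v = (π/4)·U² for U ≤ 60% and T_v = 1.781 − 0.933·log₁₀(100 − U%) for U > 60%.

Drainage path length: H_d = H/2 = 4.9 m (double drainage).
U > 60%: T_v = 1.781 − 0.933·log₁₀(100 − 62) = 0.30706.
t = T_v·H_d²/c_v = 0.30706×4.9²/5.2 = 1.418 years.

t ≈ 1.42 years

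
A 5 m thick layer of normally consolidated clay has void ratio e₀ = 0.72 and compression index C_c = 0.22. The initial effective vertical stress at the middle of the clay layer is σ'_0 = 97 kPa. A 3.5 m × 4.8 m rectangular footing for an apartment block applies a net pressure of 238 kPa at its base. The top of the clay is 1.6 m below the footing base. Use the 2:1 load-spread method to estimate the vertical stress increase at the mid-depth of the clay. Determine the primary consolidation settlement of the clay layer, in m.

S_c ≈ 0.132 m

Mid-depth of clay below the footing base: z = 1.6 + 5/2 = 4.1 m.
Stress increase at mid-clay by the 2:1 spreading method:
Δσ = qBL/((B+z)(L+z)) = 238×3.5×4.8/((3.5+4.1)(4.8+4.1)) = 59.113 kPa
Final effective stress: σ'_f = σ'_0 + Δσ = 97 + 59.113 = 156.11 kPa.
Normally consolidated clay, so the full stress increment lies on the virgin compression line:
S_c = C_c·H/(1+e₀)·log₁₀(σ'_f/σ'_0) = 0.22×5/(1+0.72)×log₁₀(156.11/97)
    = 0.63953 × 0.20666 = 0.1322 m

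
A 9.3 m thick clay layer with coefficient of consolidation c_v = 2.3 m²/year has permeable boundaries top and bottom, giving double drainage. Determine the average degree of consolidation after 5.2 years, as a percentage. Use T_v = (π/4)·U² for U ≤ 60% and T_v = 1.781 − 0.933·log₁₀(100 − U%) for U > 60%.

Drainage path length: H_d = H/2 = 4.65 m (double drainage).
T_v = c_v·t/H_d² = 2.3×5.2/4.65² = 0.55313.
T_v = 0.55313 corresponds to the U > 60% branch:
U = 1 − 10^((1.781 − T_v)/0.933)/100 = 0.793

U ≈ 79.3 %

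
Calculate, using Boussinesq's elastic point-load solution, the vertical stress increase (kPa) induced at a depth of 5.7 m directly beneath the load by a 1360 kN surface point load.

Boussinesq vertical stress below a point load on an elastic half-space:
Δσ_z = 3P/(2πz²) · [1 + (r/z)²]^(−5/2)
r/z = 0/5.7 = 0; [1+(r/z)²]^(−5/2) = 1.
Δσ_z = 3×1360/(2π×5.7²) × 1 = 19.986 × 1 = 19.99 kPa

Δσ_z ≈ 20 kPa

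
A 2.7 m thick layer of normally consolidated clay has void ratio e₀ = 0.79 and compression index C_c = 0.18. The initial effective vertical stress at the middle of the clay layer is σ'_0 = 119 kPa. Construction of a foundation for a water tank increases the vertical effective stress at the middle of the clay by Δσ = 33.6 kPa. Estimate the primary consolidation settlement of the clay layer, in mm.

Final effective stress: σ'_f = σ'_0 + Δσ = 119 + 33.6 = 152.6 kPa.
Normally consolidated clay, so the full stress increment lies on the virgin compression line:
S_c = C_c·H/(1+e₀)·log₁₀(σ'_f/σ'_0) = 0.18×2.7/(1+0.79)×log₁₀(152.6/119)
    = 0.27151 × 0.10801 = 0.02933 m

S_c ≈ 29.3 mm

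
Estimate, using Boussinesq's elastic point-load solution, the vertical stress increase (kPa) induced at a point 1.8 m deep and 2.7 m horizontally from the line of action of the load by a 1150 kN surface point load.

Δσ_z ≈ 8.9 kPa

Boussinesq vertical stress below a point load on an elastic half-space:
Δσ_z = 3P/(2πz²) · [1 + (r/z)²]^(−5/2)
r/z = 2.7/1.8 = 1.5; [1+(r/z)²]^(−5/2) = 0.052516.
Δσ_z = 3×1150/(2π×1.8²) × 0.052516 = 169.47 × 0.052516 = 8.9 kPa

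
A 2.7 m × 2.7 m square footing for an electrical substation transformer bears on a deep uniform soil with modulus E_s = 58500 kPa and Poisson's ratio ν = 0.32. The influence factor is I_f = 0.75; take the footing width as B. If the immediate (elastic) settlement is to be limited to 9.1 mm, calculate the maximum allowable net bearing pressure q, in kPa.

q ≈ 293 kPa

S_e = q·B·(1−ν²)/E_s · I_f  ⇒  q = S_e·E_s / (B·(1−ν²)·I_f).
q = 0.0091 × 58500 / (2.7 × 0.8976 × 0.75) = 292.9 kPa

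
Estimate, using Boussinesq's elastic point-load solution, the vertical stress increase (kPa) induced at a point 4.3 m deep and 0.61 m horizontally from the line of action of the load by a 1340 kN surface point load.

Boussinesq vertical stress below a point load on an elastic half-space:
Δσ_z = 3P/(2πz²) · [1 + (r/z)²]^(−5/2)
r/z = 0.61/4.3 = 0.14186; [1+(r/z)²]^(−5/2) = 0.95141.
Δσ_z = 3×1340/(2π×4.3²) × 0.95141 = 34.603 × 0.95141 = 32.92 kPa

Δσ_z ≈ 32.9 kPa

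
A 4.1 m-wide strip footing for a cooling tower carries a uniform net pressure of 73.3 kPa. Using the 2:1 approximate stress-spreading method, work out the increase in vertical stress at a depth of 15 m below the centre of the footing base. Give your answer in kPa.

Δσ_z ≈ 15.7 kPa

By the 2:1 method the load spreads at 1 horizontal : 2 vertical, so at depth z the loaded area has grown by z in each plan dimension:
Δσ = qB/(B+z) = 73.3×4.1/(4.1+15) = 15.735 kPa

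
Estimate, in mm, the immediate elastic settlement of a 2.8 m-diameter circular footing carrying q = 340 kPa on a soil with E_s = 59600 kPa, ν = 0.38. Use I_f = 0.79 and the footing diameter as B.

S_e ≈ 10.8 mm

Immediate (elastic) settlement: S_e = q·B·(1−ν²)/E_s · I_f.
S_e = 340 × 2.8 × (1 − 0.38²) / 59600 × 0.79
    = 340 × 2.8 × 0.8556 / 59600 × 0.79
    = 0.0108 m = 10.8 mm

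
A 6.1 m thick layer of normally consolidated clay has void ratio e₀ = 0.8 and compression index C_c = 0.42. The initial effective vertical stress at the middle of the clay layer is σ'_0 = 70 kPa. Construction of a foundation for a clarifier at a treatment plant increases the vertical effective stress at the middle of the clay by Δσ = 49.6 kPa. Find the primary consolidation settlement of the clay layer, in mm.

Final effective stress: σ'_f = σ'_0 + Δσ = 70 + 49.6 = 119.6 kPa.
Normally consolidated clay, so the full stress increment lies on the virgin compression line:
S_c = C_c·H/(1+e₀)·log₁₀(σ'_f/σ'_0) = 0.42×6.1/(1+0.8)×log₁₀(119.6/70)
    = 1.4233 × 0.23263 = 0.3311 m

S_c ≈ 331 mm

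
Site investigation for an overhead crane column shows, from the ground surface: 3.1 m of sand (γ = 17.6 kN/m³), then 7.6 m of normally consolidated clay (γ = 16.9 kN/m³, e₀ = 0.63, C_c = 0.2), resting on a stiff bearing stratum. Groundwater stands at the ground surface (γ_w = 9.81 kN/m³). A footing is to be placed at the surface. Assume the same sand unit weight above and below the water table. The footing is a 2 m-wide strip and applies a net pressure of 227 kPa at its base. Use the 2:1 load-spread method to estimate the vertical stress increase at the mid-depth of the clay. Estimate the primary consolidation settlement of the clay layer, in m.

Mid-depth of clay below the ground surface: z = 3.1 + 7.6/2 = 6.9 m.
Total vertical stress at mid-clay: σ_v = 17.6×3.1 + 16.9×3.8 = 118.78 kPa.
Pore pressure: u = 9.81×(6.9 − 0) = 67.689 kPa.
Initial effective stress: σ'_0 = σ_v − u = 118.78 − 67.689 = 51.091 kPa.
Stress increase at mid-clay by the 2:1 spreading method:
Δσ = qB/(B+z) = 227×2/(2+6.9) = 51.011 kPa
Final effective stress: σ'_f = σ'_0 + Δσ = 51.091 + 51.011 = 102.1 kPa.
Normally consolidated clay, so the full stress increment lies on the virgin compression line:
S_c = C_c·H/(1+e₀)·log₁₀(σ'_f/σ'_0) = 0.2×7.6/(1+0.63)×log₁₀(102.1/51.091)
    = 0.93252 × 0.30068 = 0.2804 m

S_c ≈ 0.28 m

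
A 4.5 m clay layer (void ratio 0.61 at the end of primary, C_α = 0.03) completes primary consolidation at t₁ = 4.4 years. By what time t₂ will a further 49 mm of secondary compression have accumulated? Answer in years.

t₂ ≈ 16.9 years

S_s = C_α·H/(1+e_p)·log₁₀(t₂/t₁) ⇒ log₁₀(t₂/t₁) = S_s·(1+e_p)/(C_α·H).
log₁₀(t₂/t₁) = 0.049 × (1+0.61) / (0.03×4.5) = 0.5844
t₂ = t₁ × 10^0.5844 = 4.4 × 3.84 = 16.9 years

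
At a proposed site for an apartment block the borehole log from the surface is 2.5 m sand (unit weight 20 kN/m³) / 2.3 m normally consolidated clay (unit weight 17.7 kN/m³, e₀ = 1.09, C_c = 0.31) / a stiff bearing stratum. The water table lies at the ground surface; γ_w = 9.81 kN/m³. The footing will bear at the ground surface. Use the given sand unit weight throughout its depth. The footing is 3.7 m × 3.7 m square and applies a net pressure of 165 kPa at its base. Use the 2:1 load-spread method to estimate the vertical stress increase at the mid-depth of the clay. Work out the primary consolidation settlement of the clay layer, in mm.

S_c ≈ 118 mm

Mid-depth of clay below the ground surface: z = 2.5 + 2.3/2 = 3.65 m.
Total vertical stress at mid-clay: σ_v = 20×2.5 + 17.7×1.15 = 70.355 kPa.
Pore pressure: u = 9.81×(3.65 − 0) = 35.806 kPa.
Initial effective stress: σ'_0 = σ_v − u = 70.355 − 35.806 = 34.549 kPa.
Stress increase at mid-clay by the 2:1 spreading method:
Δσ = qBL/((B+z)(L+z)) = 165×3.7×3.7/((3.7+3.65)(3.7+3.65)) = 41.813 kPa
Final effective stress: σ'_f = σ'_0 + Δσ = 34.549 + 41.813 = 76.362 kPa.
Normally consolidated clay, so the full stress increment lies on the virgin compression line:
S_c = C_c·H/(1+e₀)·log₁₀(σ'_f/σ'_0) = 0.31×2.3/(1+1.09)×log₁₀(76.362/34.549)
    = 0.34115 × 0.34444 = 0.1175 m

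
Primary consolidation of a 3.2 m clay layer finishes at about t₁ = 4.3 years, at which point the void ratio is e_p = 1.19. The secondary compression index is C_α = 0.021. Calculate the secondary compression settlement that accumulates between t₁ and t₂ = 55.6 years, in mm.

Secondary compression: S_s = C_α·H/(1+e_p)·log₁₀(t₂/t₁)
S_s = 0.021×3.2/(1+1.19)×log₁₀(55.6/4.3)
    = 0.03068 × 1.112 = 0.03411 m

S_s ≈ 34.1 mm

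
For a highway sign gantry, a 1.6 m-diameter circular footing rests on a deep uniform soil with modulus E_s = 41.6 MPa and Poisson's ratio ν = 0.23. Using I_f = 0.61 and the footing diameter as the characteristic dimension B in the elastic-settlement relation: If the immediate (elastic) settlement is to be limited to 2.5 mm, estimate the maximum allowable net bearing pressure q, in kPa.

E_s = 41.6 MPa = 41600 kPa.
S_e = q·B·(1−ν²)/E_s · I_f  ⇒  q = S_e·E_s / (B·(1−ν²)·I_f).
q = 0.0025 × 41600 / (1.6 × 0.9471 × 0.61) = 112.5 kPa

q ≈ 113 kPa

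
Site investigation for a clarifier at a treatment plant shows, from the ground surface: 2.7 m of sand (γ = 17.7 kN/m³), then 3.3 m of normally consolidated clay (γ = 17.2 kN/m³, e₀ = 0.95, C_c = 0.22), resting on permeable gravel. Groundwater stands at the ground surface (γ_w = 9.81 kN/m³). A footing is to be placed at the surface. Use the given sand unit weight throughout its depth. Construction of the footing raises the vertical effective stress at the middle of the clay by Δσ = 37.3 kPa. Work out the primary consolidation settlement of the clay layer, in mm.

S_c ≈ 121 mm

Mid-depth of clay below the ground surface: z = 2.7 + 3.3/2 = 4.35 m.
Total vertical stress at mid-clay: σ_v = 17.7×2.7 + 17.2×1.65 = 76.17 kPa.
Pore pressure: u = 9.81×(4.35 − 0) = 42.673 kPa.
Initial effective stress: σ'_0 = σ_v − u = 76.17 − 42.673 = 33.497 kPa.
Final effective stress: σ'_f = σ'_0 + Δσ = 33.497 + 37.3 = 70.797 kPa.
Normally consolidated clay, so the full stress increment lies on the virgin compression line:
S_c = C_c·H/(1+e₀)·log₁₀(σ'_f/σ'_0) = 0.22×3.3/(1+0.95)×log₁₀(70.797/33.497)
    = 0.37231 × 0.32501 = 0.121 m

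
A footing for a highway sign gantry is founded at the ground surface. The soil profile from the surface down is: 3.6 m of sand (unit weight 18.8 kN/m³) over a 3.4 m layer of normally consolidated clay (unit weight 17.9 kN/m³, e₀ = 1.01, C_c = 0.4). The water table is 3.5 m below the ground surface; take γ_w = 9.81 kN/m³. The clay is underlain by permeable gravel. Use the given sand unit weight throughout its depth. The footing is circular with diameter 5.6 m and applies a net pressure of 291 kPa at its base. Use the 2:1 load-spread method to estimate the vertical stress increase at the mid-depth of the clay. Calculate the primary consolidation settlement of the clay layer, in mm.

Mid-depth of clay below the ground surface: z = 3.6 + 3.4/2 = 5.3 m.
Total vertical stress at mid-clay: σ_v = 18.8×3.6 + 17.9×1.7 = 98.11 kPa.
Pore pressure: u = 9.81×(5.3 − 3.5) = 17.658 kPa.
Initial effective stress: σ'_0 = σ_v − u = 98.11 − 17.658 = 80.452 kPa.
Stress increase at mid-clay by the 2:1 spreading method:
Δσ ≈ qD²/(D+z)² = 291×5.6²/(5.6+5.3)² = 76.81 kPa
Final effective stress: σ'_f = σ'_0 + Δσ = 80.452 + 76.81 = 157.26 kPa.
Normally consolidated clay, so the full stress increment lies on the virgin compression line:
S_c = C_c·H/(1+e₀)·log₁₀(σ'_f/σ'_0) = 0.4×3.4/(1+1.01)×log₁₀(157.26/80.452)
    = 0.67662 × 0.29108 = 0.197 m

S_c ≈ 197 mm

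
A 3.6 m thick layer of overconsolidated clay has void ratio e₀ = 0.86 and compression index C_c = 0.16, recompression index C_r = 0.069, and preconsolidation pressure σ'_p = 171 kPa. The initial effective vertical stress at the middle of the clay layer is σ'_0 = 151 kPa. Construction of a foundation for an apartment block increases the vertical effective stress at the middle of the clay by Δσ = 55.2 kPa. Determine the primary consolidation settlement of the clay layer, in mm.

S_c ≈ 32.4 mm

Final effective stress: σ'_f = 151 + 55.2 = 206.2 kPa.
σ'_f = 206.2 > σ'_p = 171 kPa, so the stress path crosses the preconsolidation pressure — recompression up to σ'_p, then virgin compression beyond:
S_c = H/(1+e₀)·[C_r·log₁₀(σ'_p/σ'_0) + C_c·log₁₀(σ'_f/σ'_p)]
    = 3.6/1.86 × [0.069×log₁₀(171/151) + 0.16×log₁₀(206.2/171)]
    = 1.9355 × [0.0037273 + 0.013007] = 0.03239 m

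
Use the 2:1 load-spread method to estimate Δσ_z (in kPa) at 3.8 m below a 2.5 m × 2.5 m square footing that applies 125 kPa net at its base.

By the 2:1 method the load spreads at 1 horizontal : 2 vertical, so at depth z the loaded area has grown by z in each plan dimension:
Δσ = qBL/((B+z)(L+z)) = 125×2.5×2.5/((2.5+3.8)(2.5+3.8)) = 19.684 kPa

Δσ_z ≈ 19.7 kPa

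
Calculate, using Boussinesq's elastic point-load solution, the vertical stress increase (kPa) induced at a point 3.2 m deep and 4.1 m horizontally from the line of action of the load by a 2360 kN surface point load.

Boussinesq vertical stress below a point load on an elastic half-space:
Δσ_z = 3P/(2πz²) · [1 + (r/z)²]^(−5/2)
r/z = 4.1/3.2 = 1.2812; [1+(r/z)²]^(−5/2) = 0.088172.
Δσ_z = 3×2360/(2π×3.2²) × 0.088172 = 110.04 × 0.088172 = 9.702 kPa

Δσ_z ≈ 9.7 kPa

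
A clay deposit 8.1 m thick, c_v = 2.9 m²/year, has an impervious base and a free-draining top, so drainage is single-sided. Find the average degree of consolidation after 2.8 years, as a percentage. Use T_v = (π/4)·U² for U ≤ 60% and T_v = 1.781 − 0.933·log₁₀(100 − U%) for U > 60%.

Drainage path length: H_d = H = 8.1 m (single drainage).
T_v = c_v·t/H_d² = 2.9×2.8/8.1² = 0.12376.
T_v = 0.12376 corresponds to the U ≤ 60% branch:
U = √(4T_v/π) = 0.397

U ≈ 39.7 %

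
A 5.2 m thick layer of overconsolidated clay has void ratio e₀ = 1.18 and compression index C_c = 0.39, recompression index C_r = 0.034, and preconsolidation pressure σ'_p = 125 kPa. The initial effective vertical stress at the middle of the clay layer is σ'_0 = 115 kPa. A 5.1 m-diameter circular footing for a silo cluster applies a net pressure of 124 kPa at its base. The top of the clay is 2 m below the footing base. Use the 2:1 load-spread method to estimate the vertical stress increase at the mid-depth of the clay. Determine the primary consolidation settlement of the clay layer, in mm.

S_c ≈ 74.7 mm

Mid-depth of clay below the footing base: z = 2 + 5.2/2 = 4.6 m.
Stress increase at mid-clay by the 2:1 spreading method:
Δσ ≈ qD²/(D+z)² = 124×5.1²/(5.1+4.6)² = 34.278 kPa
Final effective stress: σ'_f = 115 + 34.278 = 149.28 kPa.
σ'_f = 149.28 > σ'_p = 125 kPa, so the stress path crosses the preconsolidation pressure — recompression up to σ'_p, then virgin compression beyond:
S_c = H/(1+e₀)·[C_r·log₁₀(σ'_p/σ'_0) + C_c·log₁₀(σ'_f/σ'_p)]
    = 5.2/2.18 × [0.034×log₁₀(125/115) + 0.39×log₁₀(149.28/125)]
    = 2.3853 × [0.0012312 + 0.030066] = 0.07465 m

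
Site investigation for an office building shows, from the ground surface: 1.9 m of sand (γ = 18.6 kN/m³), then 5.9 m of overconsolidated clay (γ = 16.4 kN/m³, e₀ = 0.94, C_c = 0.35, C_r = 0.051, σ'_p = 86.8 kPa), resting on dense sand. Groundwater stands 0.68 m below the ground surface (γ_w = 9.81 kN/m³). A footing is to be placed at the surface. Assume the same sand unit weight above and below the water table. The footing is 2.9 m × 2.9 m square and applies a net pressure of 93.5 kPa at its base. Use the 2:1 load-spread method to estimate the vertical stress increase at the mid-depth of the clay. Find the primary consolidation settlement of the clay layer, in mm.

Mid-depth of clay below the ground surface: z = 1.9 + 5.9/2 = 4.85 m.
Total vertical stress at mid-clay: σ_v = 18.6×1.9 + 16.4×2.95 = 83.72 kPa.
Pore pressure: u = 9.81×(4.85 − 0.68) = 40.908 kPa.
Initial effective stress: σ'_0 = σ_v − u = 83.72 − 40.908 = 42.812 kPa.
Stress increase at mid-clay by the 2:1 spreading method:
Δσ = qBL/((B+z)(L+z)) = 93.5×2.9×2.9/((2.9+4.85)(2.9+4.85)) = 13.092 kPa
Final effective stress: σ'_f = 42.812 + 13.092 = 55.904 kPa.
σ'_f = 55.904 ≤ σ'_p = 86.8 kPa, so the clay remains overconsolidated and only the recompression index applies:
S_c = C_r·H/(1+e₀)·log₁₀(σ'_f/σ'_0) = 0.051×5.9/1.94×log₁₀(55.904/42.812)
    = 0.1551 × 0.11588 = 0.01797 m

S_c ≈ 18 mm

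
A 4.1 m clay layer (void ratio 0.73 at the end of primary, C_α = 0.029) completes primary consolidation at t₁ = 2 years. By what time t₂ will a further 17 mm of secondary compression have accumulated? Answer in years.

t₂ ≈ 3.53 years

S_s = C_α·H/(1+e_p)·log₁₀(t₂/t₁) ⇒ log₁₀(t₂/t₁) = S_s·(1+e_p)/(C_α·H).
log₁₀(t₂/t₁) = 0.017 × (1+0.73) / (0.029×4.1) = 0.2474
t₂ = t₁ × 10^0.2474 = 2 × 1.767 = 3.535 years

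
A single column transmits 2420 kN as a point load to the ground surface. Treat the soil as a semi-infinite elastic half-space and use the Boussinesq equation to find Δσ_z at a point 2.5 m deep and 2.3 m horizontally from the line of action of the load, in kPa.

Boussinesq vertical stress below a point load on an elastic half-space:
Δσ_z = 3P/(2πz²) · [1 + (r/z)²]^(−5/2)
r/z = 2.3/2.5 = 0.92; [1+(r/z)²]^(−5/2) = 0.21587.
Δσ_z = 3×2420/(2π×2.5²) × 0.21587 = 184.87 × 0.21587 = 39.91 kPa

Δσ_z ≈ 39.9 kPa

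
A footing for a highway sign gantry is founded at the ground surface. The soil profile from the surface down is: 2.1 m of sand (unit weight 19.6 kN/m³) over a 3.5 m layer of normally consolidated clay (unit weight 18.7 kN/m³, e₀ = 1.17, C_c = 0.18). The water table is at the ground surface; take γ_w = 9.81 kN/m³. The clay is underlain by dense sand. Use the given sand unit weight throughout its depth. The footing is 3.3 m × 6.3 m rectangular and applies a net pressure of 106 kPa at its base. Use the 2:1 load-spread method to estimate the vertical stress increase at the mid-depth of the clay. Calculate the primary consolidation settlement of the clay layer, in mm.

Mid-depth of clay below the ground surface: z = 2.1 + 3.5/2 = 3.85 m.
Total vertical stress at mid-clay: σ_v = 19.6×2.1 + 18.7×1.75 = 73.885 kPa.
Pore pressure: u = 9.81×(3.85 − 0) = 37.769 kPa.
Initial effective stress: σ'_0 = σ_v − u = 73.885 − 37.769 = 36.116 kPa.
Stress increase at mid-clay by the 2:1 spreading method:
Δσ = qBL/((B+z)(L+z)) = 106×3.3×6.3/((3.3+3.85)(6.3+3.85)) = 30.366 kPa
Final effective stress: σ'_f = σ'_0 + Δσ = 36.116 + 30.366 = 66.482 kPa.
Normally consolidated clay, so the full stress increment lies on the virgin compression line:
S_c = C_c·H/(1+e₀)·log₁₀(σ'_f/σ'_0) = 0.18×3.5/(1+1.17)×log₁₀(66.482/36.116)
    = 0.29032 × 0.265 = 0.07693 m

S_c ≈ 76.9 mm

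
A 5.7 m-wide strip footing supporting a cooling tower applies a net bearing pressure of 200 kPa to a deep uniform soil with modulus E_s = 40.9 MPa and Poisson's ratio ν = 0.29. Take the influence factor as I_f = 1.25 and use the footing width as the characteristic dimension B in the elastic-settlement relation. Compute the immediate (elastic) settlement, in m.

S_e ≈ 0.0319 m

Immediate (elastic) settlement: S_e = q·B·(1−ν²)/E_s · I_f.
E_s = 40.9 MPa = 40900 kPa.
S_e = 200 × 5.7 × (1 − 0.29²) / 40900 × 1.25
    = 200 × 5.7 × 0.9159 / 40900 × 1.25
    = 0.03191 m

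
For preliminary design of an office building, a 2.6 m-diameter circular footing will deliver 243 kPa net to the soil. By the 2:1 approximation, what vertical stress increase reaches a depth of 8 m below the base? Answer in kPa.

Δσ_z ≈ 14.6 kPa

By the 2:1 method the load spreads at 1 horizontal : 2 vertical, so at depth z the loaded area has grown by z in each plan dimension:
Δσ ≈ qD²/(D+z)² = 243×2.6²/(2.6+8)² = 14.62 kPa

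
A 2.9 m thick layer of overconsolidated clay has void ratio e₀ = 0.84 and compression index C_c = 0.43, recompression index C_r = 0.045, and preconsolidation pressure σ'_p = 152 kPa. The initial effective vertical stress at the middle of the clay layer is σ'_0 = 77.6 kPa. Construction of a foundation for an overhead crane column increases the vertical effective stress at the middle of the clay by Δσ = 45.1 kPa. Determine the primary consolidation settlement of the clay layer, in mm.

Final effective stress: σ'_f = 77.6 + 45.1 = 122.7 kPa.
σ'_f = 122.7 ≤ σ'_p = 152 kPa, so the clay remains overconsolidated and only the recompression index applies:
S_c = C_r·H/(1+e₀)·log₁₀(σ'_f/σ'_0) = 0.045×2.9/1.84×log₁₀(122.7/77.6)
    = 0.070925 × 0.19898 = 0.01411 m

S_c ≈ 14.1 mm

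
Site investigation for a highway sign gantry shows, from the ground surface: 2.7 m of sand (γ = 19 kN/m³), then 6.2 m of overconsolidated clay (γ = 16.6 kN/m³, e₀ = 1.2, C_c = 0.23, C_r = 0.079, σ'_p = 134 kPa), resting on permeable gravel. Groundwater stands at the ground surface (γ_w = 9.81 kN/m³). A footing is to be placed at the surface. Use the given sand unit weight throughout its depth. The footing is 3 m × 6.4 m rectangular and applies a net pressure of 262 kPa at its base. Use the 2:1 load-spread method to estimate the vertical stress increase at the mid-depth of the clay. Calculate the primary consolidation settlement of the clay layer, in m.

Mid-depth of clay below the ground surface: z = 2.7 + 6.2/2 = 5.8 m.
Total vertical stress at mid-clay: σ_v = 19×2.7 + 16.6×3.1 = 102.76 kPa.
Pore pressure: u = 9.81×(5.8 − 0) = 56.898 kPa.
Initial effective stress: σ'_0 = σ_v − u = 102.76 − 56.898 = 45.862 kPa.
Stress increase at mid-clay by the 2:1 spreading method:
Δσ = qBL/((B+z)(L+z)) = 262×3×6.4/((3+5.8)(6.4+5.8)) = 46.855 kPa
Final effective stress: σ'_f = 45.862 + 46.855 = 92.717 kPa.
σ'_f = 92.717 ≤ σ'_p = 134 kPa, so the clay remains overconsolidated and only the recompression index applies:
S_c = C_r·H/(1+e₀)·log₁₀(σ'_f/σ'_0) = 0.079×6.2/2.2×log₁₀(92.717/45.862)
    = 0.22264 × 0.30571 = 0.06806 m

S_c ≈ 0.0681 m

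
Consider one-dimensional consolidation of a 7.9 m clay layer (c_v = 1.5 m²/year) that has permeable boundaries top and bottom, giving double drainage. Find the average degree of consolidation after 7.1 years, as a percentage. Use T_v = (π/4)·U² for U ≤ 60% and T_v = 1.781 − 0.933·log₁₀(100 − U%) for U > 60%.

U ≈ 85 %

Drainage path length: H_d = H/2 = 3.95 m (double drainage).
T_v = c_v·t/H_d² = 1.5×7.1/3.95² = 0.68258.
T_v = 0.68258 corresponds to the U > 60% branch:
U = 1 − 10^((1.781 − T_v)/0.933)/100 = 0.8496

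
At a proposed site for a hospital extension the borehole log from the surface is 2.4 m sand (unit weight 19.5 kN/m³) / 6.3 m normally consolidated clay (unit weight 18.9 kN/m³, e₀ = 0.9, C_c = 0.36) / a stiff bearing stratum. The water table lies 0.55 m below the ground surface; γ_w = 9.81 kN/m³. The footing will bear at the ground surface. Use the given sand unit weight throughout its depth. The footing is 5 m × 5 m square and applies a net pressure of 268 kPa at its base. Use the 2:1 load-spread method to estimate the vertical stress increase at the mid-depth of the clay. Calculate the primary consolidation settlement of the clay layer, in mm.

S_c ≈ 372 mm

Mid-depth of clay below the ground surface: z = 2.4 + 6.3/2 = 5.55 m.
Total vertical stress at mid-clay: σ_v = 19.5×2.4 + 18.9×3.15 = 106.33 kPa.
Pore pressure: u = 9.81×(5.55 − 0.55) = 49.05 kPa.
Initial effective stress: σ'_0 = σ_v − u = 106.33 − 49.05 = 57.28 kPa.
Stress increase at mid-clay by the 2:1 spreading method:
Δσ = qBL/((B+z)(L+z)) = 268×5×5/((5+5.55)(5+5.55)) = 60.196 kPa
Final effective stress: σ'_f = σ'_0 + Δσ = 57.28 + 60.196 = 117.48 kPa.
Normally consolidated clay, so the full stress increment lies on the virgin compression line:
S_c = C_c·H/(1+e₀)·log₁₀(σ'_f/σ'_0) = 0.36×6.3/(1+0.9)×log₁₀(117.48/57.28)
    = 1.1937 × 0.31196 = 0.3724 m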